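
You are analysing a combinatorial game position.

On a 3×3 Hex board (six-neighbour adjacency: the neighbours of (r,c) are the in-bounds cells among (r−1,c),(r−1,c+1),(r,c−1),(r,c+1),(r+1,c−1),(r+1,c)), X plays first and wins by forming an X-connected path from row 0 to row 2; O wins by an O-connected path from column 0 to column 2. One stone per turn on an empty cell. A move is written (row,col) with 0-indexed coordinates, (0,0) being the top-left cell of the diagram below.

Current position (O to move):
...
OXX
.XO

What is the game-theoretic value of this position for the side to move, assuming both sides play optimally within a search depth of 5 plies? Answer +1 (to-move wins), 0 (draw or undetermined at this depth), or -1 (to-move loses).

p1 O@[.../OXX/.XO]: (0,0)[O../OXX/.XO]-1* (0,1)[.O./OXX/.XO]-1 (0,2)[..O/OXX/.XO]-1 (2,0)[.../OXX/OXO]-1
p2 X@[O../OXX/.XO]: (0,1)[OX./OXX/.XO]+1* (0,2)[O.X/OXX/.XO]+1 (2,0)[O../OXX/XXO]+1
p3 O@[OX./OXX/.XO] terminal -1; root [.../OXX/.XO] d5

value(.../OXX/.XO, O) = -1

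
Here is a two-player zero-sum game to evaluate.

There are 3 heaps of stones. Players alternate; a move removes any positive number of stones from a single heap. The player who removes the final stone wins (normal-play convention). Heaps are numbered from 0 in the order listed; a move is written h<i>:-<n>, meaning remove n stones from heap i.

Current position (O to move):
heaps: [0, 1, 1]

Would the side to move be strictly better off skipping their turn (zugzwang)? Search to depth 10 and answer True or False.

zugzwang((0,1,1), O) = True

[(0,1,1)] O move#1: h1:-1:-1/(0,0,1)*, h2:-1:-1/(0,1,0)
[(0,0,1)] X move#2: h2:-1:+1/(0,0,0)*
[(0,0,0)] end (terminal -1, O#3); searched (0,1,1) to 10
suppose O passes — search the same position with X to move:
pass> [(0,1,1)] X move#1: h1:-1:-1/(0,0,1)*, h2:-1:-1/(0,1,0)
pass> [(0,0,1)] O move#2: h2:-1:+1/(0,0,0)*
pass> [(0,0,0)] end (terminal -1, X#3); searched (0,1,1) to 10
for O: play -1, pass +1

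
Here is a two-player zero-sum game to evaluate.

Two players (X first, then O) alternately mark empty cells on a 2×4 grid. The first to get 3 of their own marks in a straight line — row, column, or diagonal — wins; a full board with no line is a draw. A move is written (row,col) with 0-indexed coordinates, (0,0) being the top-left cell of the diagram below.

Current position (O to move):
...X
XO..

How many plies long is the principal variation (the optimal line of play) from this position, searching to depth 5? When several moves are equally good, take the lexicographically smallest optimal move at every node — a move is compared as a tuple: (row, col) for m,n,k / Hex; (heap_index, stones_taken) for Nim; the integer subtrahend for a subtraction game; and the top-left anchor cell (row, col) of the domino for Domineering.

ply 1, O at ...X/XO.. | (0,0)=+0→O..X/XO..*; (0,1)=+0→.O.X/XO..; (0,2)=+0→..OX/XO..; (1,2)=+0→...X/XOO.; (1,3)=+0→...X/XO.O
ply 2, X at O..X/XO.. | (0,1)=+0→OX.X/XO..*; (0,2)=+0→O.XX/XO..; (1,2)=+0→O..X/XOX.; (1,3)=+0→O..X/XO.X
ply 3, O at OX.X/XO.. | (0,2)=+0→OXOX/XO..*; (1,2)=-1→OX.X/XOO.; (1,3)=-1→OX.X/XO.O
ply 4, X at OXOX/XO.. | (1,2)=+0→OXOX/XOX.*; (1,3)=+0→OXOX/XO.X
ply 5, O at OXOX/XOX. | (1,3)=+0→OXOX/XOXO*
ply 6: OXOX/XOXO is terminal +0 (X); from ...X/XO.. depth 5

PV length from [...X/XO..]: 5 plies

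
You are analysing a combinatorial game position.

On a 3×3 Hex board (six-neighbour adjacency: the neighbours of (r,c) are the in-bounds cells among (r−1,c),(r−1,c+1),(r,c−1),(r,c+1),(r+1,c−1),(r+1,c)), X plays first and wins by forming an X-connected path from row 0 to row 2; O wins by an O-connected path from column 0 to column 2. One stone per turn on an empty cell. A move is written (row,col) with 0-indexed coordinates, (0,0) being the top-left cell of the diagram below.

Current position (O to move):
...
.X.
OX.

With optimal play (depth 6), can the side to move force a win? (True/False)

[.../.X./OX.] O move#1: (0,0):-1/O../.X./OX.*, (0,1):-1/.O./.X./OX., (0,2):-1/..O/.X./OX., (1,0):-1/.../OX./OX., (1,2):-1/.../.XO/OX., (2,2):-1/.../.X./OXO
[O../.X./OX.] X move#2: (0,1):+1/OX./.X./OX.*, (0,2):+1/O.X/.X./OX., (1,0):+1/O../XX./OX., (1,2):+1/O../.XX/OX., (2,2):+1/O../.X./OXX
[OX./.X./OX.] end (terminal -1, O#3); searched .../.X./OX. to 6

O winning at [.../.X./OX.]: False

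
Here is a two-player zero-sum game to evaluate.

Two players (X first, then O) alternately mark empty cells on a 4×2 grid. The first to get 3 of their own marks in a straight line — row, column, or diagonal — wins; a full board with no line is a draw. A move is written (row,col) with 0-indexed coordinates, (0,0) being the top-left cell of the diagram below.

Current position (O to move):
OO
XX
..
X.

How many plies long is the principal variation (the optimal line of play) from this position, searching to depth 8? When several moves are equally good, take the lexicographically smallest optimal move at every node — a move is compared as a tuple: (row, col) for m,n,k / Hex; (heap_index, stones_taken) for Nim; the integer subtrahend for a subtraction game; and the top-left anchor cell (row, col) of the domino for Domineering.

p1 O@[OO/XX/../X.]: (2,0)[OO/XX/O./X.]+0* (2,1)[OO/XX/.O/X.]-1 (3,1)[OO/XX/../XO]-1
p2 X@[OO/XX/O./X.]: (2,1)[OO/XX/OX/X.]+0* (3,1)[OO/XX/O./XX]+0
p3 O@[OO/XX/OX/X.]: (3,1)[OO/XX/OX/XO]+0*
p4 X@[OO/XX/OX/XO] terminal +0; root [OO/XX/../X.] d8

PV length from [OO/XX/../X.]: 3 plies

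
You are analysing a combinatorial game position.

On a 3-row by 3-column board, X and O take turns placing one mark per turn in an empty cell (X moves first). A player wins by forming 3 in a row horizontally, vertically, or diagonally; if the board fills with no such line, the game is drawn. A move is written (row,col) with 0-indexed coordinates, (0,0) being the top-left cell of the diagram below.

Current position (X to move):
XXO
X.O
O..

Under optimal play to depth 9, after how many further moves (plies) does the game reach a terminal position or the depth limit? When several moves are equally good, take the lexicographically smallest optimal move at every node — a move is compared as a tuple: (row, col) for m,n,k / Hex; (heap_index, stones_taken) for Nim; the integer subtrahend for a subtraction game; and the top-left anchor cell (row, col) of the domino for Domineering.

ply 1, X at XXO/X.O/O.. | (1,1)=-1→XXO/XXO/O..*; (2,1)=-1→XXO/X.O/OX.; (2,2)=-1→XXO/X.O/O.X
ply 2, O at XXO/XXO/O.. | (2,1)=-1→XXO/XXO/OO.; (2,2)=+1→XXO/XXO/O.O*
ply 3: XXO/XXO/O.O is terminal -1 (X); from XXO/X.O/O.. depth 9

PV length from [XXO/X.O/O..]: 2 plies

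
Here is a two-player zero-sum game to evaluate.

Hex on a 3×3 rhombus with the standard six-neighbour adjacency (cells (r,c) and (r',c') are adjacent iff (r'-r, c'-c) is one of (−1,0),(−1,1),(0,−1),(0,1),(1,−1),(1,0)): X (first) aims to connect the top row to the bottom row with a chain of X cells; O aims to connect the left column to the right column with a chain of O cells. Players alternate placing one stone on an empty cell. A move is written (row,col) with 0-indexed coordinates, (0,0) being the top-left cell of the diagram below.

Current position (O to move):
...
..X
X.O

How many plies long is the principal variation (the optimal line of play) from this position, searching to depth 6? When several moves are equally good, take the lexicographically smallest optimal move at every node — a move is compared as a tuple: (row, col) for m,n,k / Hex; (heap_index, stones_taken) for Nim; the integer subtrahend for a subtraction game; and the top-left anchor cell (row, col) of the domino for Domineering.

PV length from [.../..X/X.O]: 4 plies

ply 1, O at .../..X/X.O | (0,0)=-1→O../..X/X.O*; (0,1)=-1→.O./..X/X.O; (0,2)=-1→..O/..X/X.O; (1,0)=-1→.../O.X/X.O; (1,1)=-1→.../.OX/X.O; (2,1)=-1→.../..X/XOO
ply 2, X at O../..X/X.O | (0,1)=+1→OX./..X/X.O*; (0,2)=+1→O.X/..X/X.O; (1,0)=+1→O../X.X/X.O; (1,1)=+1→O../.XX/X.O; (2,1)=+1→O../..X/XXO
ply 3, O at OX./..X/X.O | (0,2)=-1→OXO/..X/X.O*; (1,0)=-1→OX./O.X/X.O; (1,1)=-1→OX./.OX/X.O; (2,1)=-1→OX./..X/XOO
ply 4, X at OXO/..X/X.O | (1,0)=+1→OXO/X.X/X.O*; (1,1)=+1→OXO/.XX/X.O; (2,1)=+1→OXO/..X/XXO
ply 5: OXO/X.X/X.O is terminal -1 (O); from .../..X/X.O depth 6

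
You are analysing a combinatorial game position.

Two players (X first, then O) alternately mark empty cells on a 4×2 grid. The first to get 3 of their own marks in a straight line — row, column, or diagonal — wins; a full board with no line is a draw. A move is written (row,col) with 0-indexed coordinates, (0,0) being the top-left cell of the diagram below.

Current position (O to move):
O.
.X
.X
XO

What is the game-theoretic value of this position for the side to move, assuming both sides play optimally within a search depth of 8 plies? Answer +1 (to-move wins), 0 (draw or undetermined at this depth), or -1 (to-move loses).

ply 1, O at O./.X/.X/XO | (0,1)=+0→OO/.X/.X/XO*; (1,0)=-1→O./OX/.X/XO; (2,0)=-1→O./.X/OX/XO
ply 2, X at OO/.X/.X/XO | (1,0)=+0→OO/XX/.X/XO*; (2,0)=+0→OO/.X/XX/XO
ply 3, O at OO/XX/.X/XO | (2,0)=+0→OO/XX/OX/XO*
ply 4: OO/XX/OX/XO is terminal +0 (X); from O./.X/.X/XO depth 8

value(O./.X/.X/XO, O) = 0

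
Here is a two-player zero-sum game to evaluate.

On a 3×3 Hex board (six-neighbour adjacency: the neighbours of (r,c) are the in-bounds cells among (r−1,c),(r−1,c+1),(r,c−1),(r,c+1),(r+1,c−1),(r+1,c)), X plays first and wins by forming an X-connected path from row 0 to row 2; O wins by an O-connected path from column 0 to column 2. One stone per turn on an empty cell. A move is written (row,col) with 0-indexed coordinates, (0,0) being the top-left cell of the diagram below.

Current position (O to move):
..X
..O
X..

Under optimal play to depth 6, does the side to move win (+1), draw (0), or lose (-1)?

p1 O@[..X/..O/X..]: (0,0)[O.X/..O/X..]-1* (0,1)[.OX/..O/X..]-1 (1,0)[..X/O.O/X..]-1 (1,1)[..X/.OO/X..]-1 (2,1)[..X/..O/XO.]-1 (2,2)[..X/..O/X.O]-1
p2 X@[O.X/..O/X..]: (0,1)[OXX/..O/X..]+1* (1,0)[O.X/X.O/X..]+1 (1,1)[O.X/.XO/X..]+1 (2,1)[O.X/..O/XX.]-1 (2,2)[O.X/..O/X.X]-1
p3 O@[OXX/..O/X..]: (1,0)[OXX/O.O/X..]-1* (1,1)[OXX/.OO/X..]-1 (2,1)[OXX/..O/XO.]-1 (2,2)[OXX/..O/X.O]-1
p4 X@[OXX/O.O/X..]: (1,1)[OXX/OXO/X..]+1* (2,1)[OXX/O.O/XX.]-1 (2,2)[OXX/O.O/X.X]-1
p5 O@[OXX/OXO/X..] terminal -1; root [..X/..O/X..] d6

value(..X/..O/X.., O) = -1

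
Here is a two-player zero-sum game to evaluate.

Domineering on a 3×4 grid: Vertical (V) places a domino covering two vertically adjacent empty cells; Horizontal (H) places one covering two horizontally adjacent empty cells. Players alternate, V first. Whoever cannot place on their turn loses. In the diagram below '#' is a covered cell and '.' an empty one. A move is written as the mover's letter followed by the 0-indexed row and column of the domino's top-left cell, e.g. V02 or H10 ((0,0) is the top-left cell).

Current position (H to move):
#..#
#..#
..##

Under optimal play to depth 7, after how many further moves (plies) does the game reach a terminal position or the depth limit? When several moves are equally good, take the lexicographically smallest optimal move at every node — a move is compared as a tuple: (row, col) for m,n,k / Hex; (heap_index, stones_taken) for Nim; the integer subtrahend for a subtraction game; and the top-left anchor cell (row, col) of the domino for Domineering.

ply 1, H at #..#/#..#/..## | H01=-1→####/#..#/..##; H11=+1→#..#/####/..##*; H20=-1→#..#/#..#/####
ply 2: #..#/####/..## is terminal -1 (V); from #..#/#..#/..## depth 7

PV length from [#..#/#..#/..##]: 1 ply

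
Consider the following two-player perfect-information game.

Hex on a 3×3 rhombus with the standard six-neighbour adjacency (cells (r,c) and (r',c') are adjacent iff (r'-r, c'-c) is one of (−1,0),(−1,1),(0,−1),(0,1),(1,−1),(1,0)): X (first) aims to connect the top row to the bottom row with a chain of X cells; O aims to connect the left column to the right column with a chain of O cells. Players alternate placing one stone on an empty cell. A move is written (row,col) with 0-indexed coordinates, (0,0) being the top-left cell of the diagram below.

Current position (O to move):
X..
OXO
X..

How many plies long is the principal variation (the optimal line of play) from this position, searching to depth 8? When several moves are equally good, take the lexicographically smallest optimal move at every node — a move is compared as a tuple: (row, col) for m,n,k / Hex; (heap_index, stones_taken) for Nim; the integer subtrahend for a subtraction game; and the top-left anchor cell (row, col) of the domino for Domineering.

ply 1, O at X../OXO/X.. | (0,1)=-1→XO./OXO/X..*; (0,2)=-1→X.O/OXO/X..; (2,1)=-1→X../OXO/XO.; (2,2)=-1→X../OXO/X.O
ply 2, X at XO./OXO/X.. | (0,2)=+1→XOX/OXO/X..*; (2,1)=-1→XO./OXO/XX.; (2,2)=-1→XO./OXO/X.X
ply 3: XOX/OXO/X.. is terminal -1 (O); from X../OXO/X.. depth 8

PV length from [X../OXO/X..]: 2 plies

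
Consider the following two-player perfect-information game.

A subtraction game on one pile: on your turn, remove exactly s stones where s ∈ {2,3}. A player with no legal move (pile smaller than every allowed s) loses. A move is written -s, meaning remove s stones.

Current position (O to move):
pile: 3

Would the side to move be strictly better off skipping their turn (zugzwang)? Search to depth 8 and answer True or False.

zugzwang(3, O) = False

ply 1, O at 3 | -2=+1→1*; -3=+1→0
ply 2: 1 is terminal -1 (X); from 3 depth 8
pass branch (X moves first from the same position):
  | ply 1, X at 3 | -2=+1→1*; -3=+1→0
  | ply 2: 1 is terminal -1 (O); from 3 depth 8
O moving scores +1; O passing scores -1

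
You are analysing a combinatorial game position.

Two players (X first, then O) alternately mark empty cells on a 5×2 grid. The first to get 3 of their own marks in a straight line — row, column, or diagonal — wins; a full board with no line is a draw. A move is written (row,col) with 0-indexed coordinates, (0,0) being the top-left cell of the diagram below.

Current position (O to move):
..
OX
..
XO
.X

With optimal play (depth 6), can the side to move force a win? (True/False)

O winning at [../OX/../XO/.X]: False

p1 O@[../OX/../XO/.X]: (0,0)[O./OX/../XO/.X]+0* (0,1)[.O/OX/../XO/.X]+0 (2,0)[../OX/O./XO/.X]+0 (2,1)[../OX/.O/XO/.X]+0 (4,0)[../OX/../XO/OX]+0
p2 X@[O./OX/../XO/.X]: (0,1)[OX/OX/../XO/.X]-1 (2,0)[O./OX/X./XO/.X]+0* (2,1)[O./OX/.X/XO/.X]-1 (4,0)[O./OX/../XO/XX]-1
p3 O@[O./OX/X./XO/.X]: (0,1)[OO/OX/X./XO/.X]-1 (2,1)[O./OX/XO/XO/.X]-1 (4,0)[O./OX/X./XO/OX]+0*
p4 X@[O./OX/X./XO/OX]: (0,1)[OX/OX/X./XO/OX]+0* (2,1)[O./OX/XX/XO/OX]+0
p5 O@[OX/OX/X./XO/OX]: (2,1)[OX/OX/XO/XO/OX]+0*
p6 X@[OX/OX/XO/XO/OX] terminal +0; root [../OX/../XO/.X] d6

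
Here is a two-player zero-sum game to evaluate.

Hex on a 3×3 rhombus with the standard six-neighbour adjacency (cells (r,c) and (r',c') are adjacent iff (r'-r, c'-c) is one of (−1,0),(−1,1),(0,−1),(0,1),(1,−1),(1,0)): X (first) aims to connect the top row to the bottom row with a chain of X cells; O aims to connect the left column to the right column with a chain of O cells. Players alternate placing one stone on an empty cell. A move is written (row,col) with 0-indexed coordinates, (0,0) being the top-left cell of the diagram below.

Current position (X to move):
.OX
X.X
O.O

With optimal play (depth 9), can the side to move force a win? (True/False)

X winning at [.OX/X.X/O.O]: True

ply 1, X at .OX/X.X/O.O | (0,0)=-1→XOX/X.X/O.O; (1,1)=-1→.OX/XXX/O.O; (2,1)=+1→.OX/X.X/OXO*
ply 2: .OX/X.X/OXO is terminal -1 (O); from .OX/X.X/O.O depth 9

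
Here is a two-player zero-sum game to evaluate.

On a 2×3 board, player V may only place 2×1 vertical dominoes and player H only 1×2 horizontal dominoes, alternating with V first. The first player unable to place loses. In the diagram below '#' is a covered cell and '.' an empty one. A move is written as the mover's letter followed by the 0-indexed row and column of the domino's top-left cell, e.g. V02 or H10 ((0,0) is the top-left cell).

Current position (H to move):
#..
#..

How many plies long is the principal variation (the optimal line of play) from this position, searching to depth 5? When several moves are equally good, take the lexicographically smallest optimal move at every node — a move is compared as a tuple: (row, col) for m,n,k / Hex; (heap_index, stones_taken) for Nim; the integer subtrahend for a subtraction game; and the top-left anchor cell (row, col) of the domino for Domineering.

p1 H@[#../#..]: H01[###/#..]+1* H11[#../###]+1
p2 V@[###/#..] terminal -1; root [#../#..] d5

PV length from [#../#..]: 1 ply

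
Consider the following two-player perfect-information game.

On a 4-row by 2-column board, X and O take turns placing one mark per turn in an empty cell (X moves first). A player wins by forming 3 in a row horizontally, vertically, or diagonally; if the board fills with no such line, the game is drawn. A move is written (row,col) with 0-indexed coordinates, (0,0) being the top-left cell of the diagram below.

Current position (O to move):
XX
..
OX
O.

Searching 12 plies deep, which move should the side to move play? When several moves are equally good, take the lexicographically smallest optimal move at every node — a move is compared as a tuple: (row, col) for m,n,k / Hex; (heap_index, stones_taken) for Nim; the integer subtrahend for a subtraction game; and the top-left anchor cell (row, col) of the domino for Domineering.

O's best at [XX/../OX/O.]: (1,0)

ply 1, O at XX/../OX/O. | (1,0)=+1→XX/O./OX/O.*; (1,1)=+0→XX/.O/OX/O.; (3,1)=-1→XX/../OX/OO
ply 2: XX/O./OX/O. is terminal -1 (X); from XX/../OX/O. depth 12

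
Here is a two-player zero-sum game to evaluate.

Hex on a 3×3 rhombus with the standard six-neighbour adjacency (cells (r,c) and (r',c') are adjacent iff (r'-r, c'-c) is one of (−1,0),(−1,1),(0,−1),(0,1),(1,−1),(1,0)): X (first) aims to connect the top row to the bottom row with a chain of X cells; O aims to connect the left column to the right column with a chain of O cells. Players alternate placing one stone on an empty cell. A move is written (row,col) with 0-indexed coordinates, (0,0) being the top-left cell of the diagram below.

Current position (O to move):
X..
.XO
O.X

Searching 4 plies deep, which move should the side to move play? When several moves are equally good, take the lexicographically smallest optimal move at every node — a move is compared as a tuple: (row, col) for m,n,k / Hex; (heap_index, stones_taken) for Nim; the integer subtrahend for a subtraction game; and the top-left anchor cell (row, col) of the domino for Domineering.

ply 1, O at X../.XO/O.X | (0,1)=-1→XO./.XO/O.X; (0,2)=-1→X.O/.XO/O.X; (1,0)=-1→X../OXO/O.X; (2,1)=+1→X../.XO/OOX*
ply 2: X../.XO/OOX is terminal -1 (X); from X../.XO/O.X depth 4

O's best at [X../.XO/O.X]: (2,1)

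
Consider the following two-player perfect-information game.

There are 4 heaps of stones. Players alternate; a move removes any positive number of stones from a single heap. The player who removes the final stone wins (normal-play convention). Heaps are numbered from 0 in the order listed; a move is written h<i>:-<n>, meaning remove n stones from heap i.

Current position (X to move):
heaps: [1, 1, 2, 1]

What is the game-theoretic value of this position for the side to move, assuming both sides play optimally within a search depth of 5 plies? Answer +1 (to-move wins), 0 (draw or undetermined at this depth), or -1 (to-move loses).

value((1,1,2,1), X) = +1

ply 1, X at (1,1,2,1) | h0:-1=-1→(0,1,2,1); h1:-1=-1→(1,0,2,1); h2:-1=+1→(1,1,1,1)*; h2:-2=-1→(1,1,0,1); h3:-1=-1→(1,1,2,0)
ply 2, O at (1,1,1,1) | h0:-1=-1→(0,1,1,1)*; h1:-1=-1→(1,0,1,1); h2:-1=-1→(1,1,0,1); h3:-1=-1→(1,1,1,0)
ply 3, X at (0,1,1,1) | h1:-1=+1→(0,0,1,1)*; h2:-1=+1→(0,1,0,1); h3:-1=+1→(0,1,1,0)
ply 4, O at (0,0,1,1) | h2:-1=-1→(0,0,0,1)*; h3:-1=-1→(0,0,1,0)
ply 5, X at (0,0,0,1) | h3:-1=+1→(0,0,0,0)*
ply 6: (0,0,0,0) is terminal -1 (O); from (1,1,2,1) depth 5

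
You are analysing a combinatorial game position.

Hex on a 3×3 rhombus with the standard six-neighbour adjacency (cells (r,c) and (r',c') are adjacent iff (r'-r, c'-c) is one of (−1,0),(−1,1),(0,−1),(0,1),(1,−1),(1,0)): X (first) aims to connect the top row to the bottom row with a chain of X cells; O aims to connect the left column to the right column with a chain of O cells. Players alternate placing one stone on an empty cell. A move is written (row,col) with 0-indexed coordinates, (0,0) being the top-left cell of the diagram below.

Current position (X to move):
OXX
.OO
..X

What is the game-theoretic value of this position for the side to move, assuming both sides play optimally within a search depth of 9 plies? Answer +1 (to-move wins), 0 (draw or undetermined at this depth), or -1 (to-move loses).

value(OXX/.OO/..X, X) = -1

p1 X@[OXX/.OO/..X]: (1,0)[OXX/XOO/..X]-1* (2,0)[OXX/.OO/X.X]-1 (2,1)[OXX/.OO/.XX]-1
p2 O@[OXX/XOO/..X]: (2,0)[OXX/XOO/O.X]+1* (2,1)[OXX/XOO/.OX]-1
p3 X@[OXX/XOO/O.X] terminal -1; root [OXX/.OO/..X] d9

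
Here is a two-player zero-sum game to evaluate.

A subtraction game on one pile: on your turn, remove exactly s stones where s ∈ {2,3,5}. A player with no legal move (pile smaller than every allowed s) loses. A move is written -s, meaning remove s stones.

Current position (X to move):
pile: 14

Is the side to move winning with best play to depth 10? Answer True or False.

X winning at [14]: False

ply 1, X at 14 | -2=-1→12*; -3=-1→11; -5=-1→9
ply 2, O at 12 | -2=-1→10; -3=-1→9; -5=+1→7*
ply 3, X at 7 | -2=-1→5*; -3=-1→4; -5=-1→2
ply 4, O at 5 | -2=-1→3; -3=-1→2; -5=+1→0*
ply 5: 0 is terminal -1 (X); from 14 depth 10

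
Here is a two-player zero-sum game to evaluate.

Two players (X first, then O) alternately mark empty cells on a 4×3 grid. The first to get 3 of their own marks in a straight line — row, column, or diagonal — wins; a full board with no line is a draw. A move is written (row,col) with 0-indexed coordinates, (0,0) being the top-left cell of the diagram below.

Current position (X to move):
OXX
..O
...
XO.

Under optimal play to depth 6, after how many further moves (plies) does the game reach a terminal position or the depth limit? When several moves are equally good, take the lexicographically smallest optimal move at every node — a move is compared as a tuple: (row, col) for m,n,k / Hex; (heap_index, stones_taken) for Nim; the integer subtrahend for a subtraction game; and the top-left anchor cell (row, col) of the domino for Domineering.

p1 X@[OXX/..O/.../XO.]: (1,0)[OXX/X.O/.../XO.]+1* (1,1)[OXX/.XO/.../XO.]+1 (2,0)[OXX/..O/X../XO.]+1 (2,1)[OXX/..O/.X./XO.]-1 (2,2)[OXX/..O/..X/XO.]-1 (3,2)[OXX/..O/.../XOX]-1
p2 O@[OXX/X.O/.../XO.]: (1,1)[OXX/XOO/.../XO.]-1* (2,0)[OXX/X.O/O../XO.]-1 (2,1)[OXX/X.O/.O./XO.]-1 (2,2)[OXX/X.O/..O/XO.]-1 (3,2)[OXX/X.O/.../XOO]-1
p3 X@[OXX/XOO/.../XO.]: (2,0)[OXX/XOO/X../XO.]+1* (2,1)[OXX/XOO/.X./XO.]-1 (2,2)[OXX/XOO/..X/XO.]-1 (3,2)[OXX/XOO/.../XOX]-1
p4 O@[OXX/XOO/X../XO.] terminal -1; root [OXX/..O/.../XO.] d6

PV length from [OXX/..O/.../XO.]: 3 plies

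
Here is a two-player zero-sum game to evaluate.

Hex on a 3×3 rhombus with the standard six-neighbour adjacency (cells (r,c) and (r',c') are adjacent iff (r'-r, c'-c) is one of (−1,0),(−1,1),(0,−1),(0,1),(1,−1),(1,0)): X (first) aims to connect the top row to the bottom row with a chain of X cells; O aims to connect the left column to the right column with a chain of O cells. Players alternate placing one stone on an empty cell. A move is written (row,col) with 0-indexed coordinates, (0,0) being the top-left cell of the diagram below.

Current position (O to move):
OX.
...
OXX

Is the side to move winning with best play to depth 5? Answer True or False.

O winning at [OX./.../OXX]: True

p1 O@[OX./.../OXX]: (0,2)[OXO/.../OXX]-1 (1,0)[OX./O../OXX]-1 (1,1)[OX./.O./OXX]+1* (1,2)[OX./..O/OXX]-1
p2 X@[OX./.O./OXX]: (0,2)[OXX/.O./OXX]-1* (1,0)[OX./XO./OXX]-1 (1,2)[OX./.OX/OXX]-1
p3 O@[OXX/.O./OXX]: (1,0)[OXX/OO./OXX]-1 (1,2)[OXX/.OO/OXX]+1*
p4 X@[OXX/.OO/OXX] terminal -1; root [OX./.../OXX] d5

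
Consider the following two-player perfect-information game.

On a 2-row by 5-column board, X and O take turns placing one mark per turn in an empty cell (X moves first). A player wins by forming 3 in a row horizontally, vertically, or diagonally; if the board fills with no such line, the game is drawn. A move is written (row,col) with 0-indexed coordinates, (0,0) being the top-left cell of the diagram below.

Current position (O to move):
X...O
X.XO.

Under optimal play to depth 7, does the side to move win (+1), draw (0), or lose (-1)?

value(X...O/X.XO., O) = 0

ply 1, O at X...O/X.XO. | (0,1)=-1→XO..O/X.XO.; (0,2)=-1→X.O.O/X.XO.; (0,3)=-1→X..OO/X.XO.; (1,1)=+0→X...O/XOXO.*; (1,4)=-1→X...O/X.XOO
ply 2, X at X...O/XOXO. | (0,1)=+0→XX..O/XOXO.*; (0,2)=+0→X.X.O/XOXO.; (0,3)=+0→X..XO/XOXO.; (1,4)=+0→X...O/XOXOX
ply 3, O at XX..O/XOXO. | (0,2)=+0→XXO.O/XOXO.*; (0,3)=-1→XX.OO/XOXO.; (1,4)=-1→XX..O/XOXOO
ply 4, X at XXO.O/XOXO. | (0,3)=+0→XXOXO/XOXO.*; (1,4)=-1→XXO.O/XOXOX
ply 5, O at XXOXO/XOXO. | (1,4)=+0→XXOXO/XOXOO*
ply 6: XXOXO/XOXOO is terminal +0 (X); from X...O/X.XO. depth 7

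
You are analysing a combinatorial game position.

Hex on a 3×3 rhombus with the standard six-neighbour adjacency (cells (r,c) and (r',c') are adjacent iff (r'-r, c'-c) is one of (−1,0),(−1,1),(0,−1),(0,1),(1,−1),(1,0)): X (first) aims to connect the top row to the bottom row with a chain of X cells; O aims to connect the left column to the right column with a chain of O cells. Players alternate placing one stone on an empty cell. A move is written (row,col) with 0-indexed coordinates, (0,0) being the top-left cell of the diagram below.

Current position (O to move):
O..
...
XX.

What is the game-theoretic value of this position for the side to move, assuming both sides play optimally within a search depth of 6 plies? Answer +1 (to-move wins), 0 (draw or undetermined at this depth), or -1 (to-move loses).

value(O../.../XX., O) = +1

p1 O@[O../.../XX.]: (0,1)[OO./.../XX.]-1 (0,2)[O.O/.../XX.]-1 (1,0)[O../O../XX.]-1 (1,1)[O../.O./XX.]+1* (1,2)[O../..O/XX.]-1 (2,2)[O../.../XXO]-1
p2 X@[O../.O./XX.]: (0,1)[OX./.O./XX.]-1* (0,2)[O.X/.O./XX.]-1 (1,0)[O../XO./XX.]-1 (1,2)[O../.OX/XX.]-1 (2,2)[O../.O./XXX]-1
p3 O@[OX./.O./XX.]: (0,2)[OXO/.O./XX.]-1 (1,0)[OX./OO./XX.]+1* (1,2)[OX./.OO/XX.]-1 (2,2)[OX./.O./XXO]-1
p4 X@[OX./OO./XX.]: (0,2)[OXX/OO./XX.]-1* (1,2)[OX./OOX/XX.]-1 (2,2)[OX./OO./XXX]-1
p5 O@[OXX/OO./XX.]: (1,2)[OXX/OOO/XX.]+1* (2,2)[OXX/OO./XXO]-1
p6 X@[OXX/OOO/XX.] terminal -1; root [O../.../XX.] d6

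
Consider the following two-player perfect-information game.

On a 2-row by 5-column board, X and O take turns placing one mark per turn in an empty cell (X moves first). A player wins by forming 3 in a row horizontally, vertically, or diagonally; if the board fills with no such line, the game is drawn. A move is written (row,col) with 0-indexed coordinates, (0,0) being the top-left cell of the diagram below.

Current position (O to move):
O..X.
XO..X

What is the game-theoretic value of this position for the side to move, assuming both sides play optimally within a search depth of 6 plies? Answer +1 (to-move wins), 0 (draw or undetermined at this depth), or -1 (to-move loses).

value(O..X./XO..X, O) = 0

[O..X./XO..X] O move#1: (0,1):+0/OO.X./XO..X*, (0,2):+0/O.OX./XO..X, (0,4):+0/O..XO/XO..X, (1,2):+0/O..X./XOO.X, (1,3):+0/O..X./XO.OX
[OO.X./XO..X] X move#2: (0,2):+0/OOXX./XO..X*, (0,4):-1/OO.XX/XO..X, (1,2):-1/OO.X./XOX.X, (1,3):-1/OO.X./XO.XX
[OOXX./XO..X] O move#3: (0,4):+0/OOXXO/XO..X*, (1,2):-1/OOXX./XOO.X, (1,3):-1/OOXX./XO.OX
[OOXXO/XO..X] X move#4: (1,2):+0/OOXXO/XOX.X*, (1,3):+0/OOXXO/XO.XX
[OOXXO/XOX.X] O move#5: (1,3):+0/OOXXO/XOXOX*
[OOXXO/XOXOX] end (terminal +0, X#6); searched O..X./XO..X to 6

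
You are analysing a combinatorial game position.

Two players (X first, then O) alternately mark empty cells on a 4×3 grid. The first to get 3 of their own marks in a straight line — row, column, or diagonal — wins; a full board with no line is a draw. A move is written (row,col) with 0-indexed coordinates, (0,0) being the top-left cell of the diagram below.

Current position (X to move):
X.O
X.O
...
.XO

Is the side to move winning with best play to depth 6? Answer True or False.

X winning at [X.O/X.O/.../.XO]: True

[X.O/X.O/.../.XO] X move#1: (0,1):-1/XXO/X.O/.../.XO, (1,1):-1/X.O/XXO/.../.XO, (2,0):+1/X.O/X.O/X../.XO*, (2,1):-1/X.O/X.O/.X./.XO, (2,2):+1/X.O/X.O/..X/.XO, (3,0):-1/X.O/X.O/.../XXO
[X.O/X.O/X../.XO] end (terminal -1, O#2); searched X.O/X.O/.../.XO to 6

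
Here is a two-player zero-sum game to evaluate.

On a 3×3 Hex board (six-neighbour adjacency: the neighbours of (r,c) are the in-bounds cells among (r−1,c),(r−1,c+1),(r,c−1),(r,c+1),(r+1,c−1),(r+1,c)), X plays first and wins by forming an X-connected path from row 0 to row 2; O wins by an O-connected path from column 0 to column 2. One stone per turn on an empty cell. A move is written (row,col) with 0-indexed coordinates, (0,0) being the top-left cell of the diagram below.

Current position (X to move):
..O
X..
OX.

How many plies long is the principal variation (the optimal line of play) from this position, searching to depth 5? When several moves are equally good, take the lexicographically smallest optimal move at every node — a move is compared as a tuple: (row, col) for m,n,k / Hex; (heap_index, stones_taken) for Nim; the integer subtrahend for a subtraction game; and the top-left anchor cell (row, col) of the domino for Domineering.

p1 X@[..O/X../OX.]: (0,0)[X.O/X../OX.]-1 (0,1)[.XO/X../OX.]-1 (1,1)[..O/XX./OX.]+1* (1,2)[..O/X.X/OX.]-1 (2,2)[..O/X../OXX]-1
p2 O@[..O/XX./OX.]: (0,0)[O.O/XX./OX.]-1* (0,1)[.OO/XX./OX.]-1 (1,2)[..O/XXO/OX.]-1 (2,2)[..O/XX./OXO]-1
p3 X@[O.O/XX./OX.]: (0,1)[OXO/XX./OX.]+1* (1,2)[O.O/XXX/OX.]-1 (2,2)[O.O/XX./OXX]-1
p4 O@[OXO/XX./OX.] terminal -1; root [..O/X../OX.] d5

PV length from [..O/X../OX.]: 3 plies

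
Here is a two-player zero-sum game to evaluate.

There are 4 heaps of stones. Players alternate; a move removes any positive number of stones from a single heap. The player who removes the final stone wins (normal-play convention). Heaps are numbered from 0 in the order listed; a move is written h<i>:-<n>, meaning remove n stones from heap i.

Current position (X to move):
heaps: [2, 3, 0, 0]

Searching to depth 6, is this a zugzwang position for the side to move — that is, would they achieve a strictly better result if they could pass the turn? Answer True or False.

zugzwang((2,3,0,0), X) = False

p1 X@[(2,3,0,0)]: h0:-1[(1,3,0,0)]-1 h0:-2[(0,3,0,0)]-1 h1:-1[(2,2,0,0)]+1* h1:-2[(2,1,0,0)]-1 h1:-3[(2,0,0,0)]-1
p2 O@[(2,2,0,0)]: h0:-1[(1,2,0,0)]-1* h0:-2[(0,2,0,0)]-1 h1:-1[(2,1,0,0)]-1 h1:-2[(2,0,0,0)]-1
p3 X@[(1,2,0,0)]: h0:-1[(0,2,0,0)]-1 h1:-1[(1,1,0,0)]+1* h1:-2[(1,0,0,0)]-1
p4 O@[(1,1,0,0)]: h0:-1[(0,1,0,0)]-1* h1:-1[(1,0,0,0)]-1
p5 X@[(0,1,0,0)]: h1:-1[(0,0,0,0)]+1*
p6 O@[(0,0,0,0)] terminal -1; root [(2,3,0,0)] d6
suppose X passes — search the same position with O to move:
pass> p1 O@[(2,3,0,0)]: h0:-1[(1,3,0,0)]-1 h0:-2[(0,3,0,0)]-1 h1:-1[(2,2,0,0)]+1* h1:-2[(2,1,0,0)]-1 h1:-3[(2,0,0,0)]-1
pass> p2 X@[(2,2,0,0)]: h0:-1[(1,2,0,0)]-1* h0:-2[(0,2,0,0)]-1 h1:-1[(2,1,0,0)]-1 h1:-2[(2,0,0,0)]-1
pass> p3 O@[(1,2,0,0)]: h0:-1[(0,2,0,0)]-1 h1:-1[(1,1,0,0)]+1* h1:-2[(1,0,0,0)]-1
pass> p4 X@[(1,1,0,0)]: h0:-1[(0,1,0,0)]-1* h1:-1[(1,0,0,0)]-1
pass> p5 O@[(0,1,0,0)]: h1:-1[(0,0,0,0)]+1*
pass> p6 X@[(0,0,0,0)] terminal -1; root [(2,3,0,0)] d6
for X: play +1, pass -1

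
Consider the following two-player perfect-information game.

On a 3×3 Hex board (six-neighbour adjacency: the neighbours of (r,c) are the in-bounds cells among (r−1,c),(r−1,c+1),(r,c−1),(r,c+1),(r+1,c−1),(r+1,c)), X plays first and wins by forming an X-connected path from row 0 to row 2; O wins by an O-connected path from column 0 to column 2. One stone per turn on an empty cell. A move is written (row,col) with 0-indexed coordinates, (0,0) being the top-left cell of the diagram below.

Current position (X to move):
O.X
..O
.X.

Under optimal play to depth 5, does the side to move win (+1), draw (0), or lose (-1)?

value(O.X/..O/.X., X) = +1

ply 1, X at O.X/..O/.X. | (0,1)=-1→OXX/..O/.X.; (1,0)=-1→O.X/X.O/.X.; (1,1)=+1→O.X/.XO/.X.*; (2,0)=-1→O.X/..O/XX.; (2,2)=-1→O.X/..O/.XX
ply 2: O.X/.XO/.X. is terminal -1 (O); from O.X/..O/.X. depth 5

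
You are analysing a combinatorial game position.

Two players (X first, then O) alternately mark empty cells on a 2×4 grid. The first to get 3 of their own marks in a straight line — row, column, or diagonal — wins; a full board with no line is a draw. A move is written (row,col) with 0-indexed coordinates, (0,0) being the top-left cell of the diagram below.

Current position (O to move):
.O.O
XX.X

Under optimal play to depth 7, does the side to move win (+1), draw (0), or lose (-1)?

value(.O.O/XX.X, O) = +1

[.O.O/XX.X] O move#1: (0,0):-1/OO.O/XX.X, (0,2):+1/.OOO/XX.X*, (1,2):+0/.O.O/XXOX
[.OOO/XX.X] end (terminal -1, X#2); searched .O.O/XX.X to 7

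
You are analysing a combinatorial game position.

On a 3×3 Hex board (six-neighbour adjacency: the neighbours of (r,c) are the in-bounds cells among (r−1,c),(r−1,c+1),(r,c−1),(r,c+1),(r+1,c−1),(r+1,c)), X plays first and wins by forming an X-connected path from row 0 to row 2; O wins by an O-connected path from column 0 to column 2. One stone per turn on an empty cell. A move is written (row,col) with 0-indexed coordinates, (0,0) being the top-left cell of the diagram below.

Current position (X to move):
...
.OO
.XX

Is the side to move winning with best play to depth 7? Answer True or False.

p1 X@[.../.OO/.XX]: (0,0)[X../.OO/.XX]-1* (0,1)[.X./.OO/.XX]-1 (0,2)[..X/.OO/.XX]-1 (1,0)[.../XOO/.XX]-1 (2,0)[.../.OO/XXX]-1
p2 O@[X../.OO/.XX]: (0,1)[XO./.OO/.XX]+1* (0,2)[X.O/.OO/.XX]+1 (1,0)[X../OOO/.XX]+1 (2,0)[X../.OO/OXX]+1
p3 X@[XO./.OO/.XX]: (0,2)[XOX/.OO/.XX]-1* (1,0)[XO./XOO/.XX]-1 (2,0)[XO./.OO/XXX]-1
p4 O@[XOX/.OO/.XX]: (1,0)[XOX/OOO/.XX]+1* (2,0)[XOX/.OO/OXX]+1
p5 X@[XOX/OOO/.XX] terminal -1; root [.../.OO/.XX] d7

X winning at [.../.OO/.XX]: False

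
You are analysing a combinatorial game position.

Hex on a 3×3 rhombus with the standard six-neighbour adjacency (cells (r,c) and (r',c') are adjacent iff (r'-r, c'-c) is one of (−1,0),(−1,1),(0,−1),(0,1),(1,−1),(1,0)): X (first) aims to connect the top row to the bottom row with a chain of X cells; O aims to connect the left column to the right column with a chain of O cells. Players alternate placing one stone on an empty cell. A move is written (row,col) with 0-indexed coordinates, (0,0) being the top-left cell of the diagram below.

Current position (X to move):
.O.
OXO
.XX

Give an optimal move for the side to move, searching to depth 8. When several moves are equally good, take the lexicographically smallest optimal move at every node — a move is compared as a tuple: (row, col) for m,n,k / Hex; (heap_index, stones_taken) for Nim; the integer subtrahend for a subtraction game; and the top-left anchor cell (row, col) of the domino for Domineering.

X's best at [.O./OXO/.XX]: (0,2)

p1 X@[.O./OXO/.XX]: (0,0)[XO./OXO/.XX]-1 (0,2)[.OX/OXO/.XX]+1* (2,0)[.O./OXO/XXX]-1
p2 O@[.OX/OXO/.XX] terminal -1; root [.O./OXO/.XX] d8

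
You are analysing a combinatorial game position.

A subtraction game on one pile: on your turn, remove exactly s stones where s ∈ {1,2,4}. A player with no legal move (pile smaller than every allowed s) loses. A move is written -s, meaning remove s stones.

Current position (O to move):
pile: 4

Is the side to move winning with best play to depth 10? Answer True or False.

O winning at [4]: True

ply 1, O at 4 | -1=+1→3*; -2=-1→2; -4=+1→0
ply 2, X at 3 | -1=-1→2*; -2=-1→1
ply 3, O at 2 | -1=-1→1; -2=+1→0*
ply 4: 0 is terminal -1 (X); from 4 depth 10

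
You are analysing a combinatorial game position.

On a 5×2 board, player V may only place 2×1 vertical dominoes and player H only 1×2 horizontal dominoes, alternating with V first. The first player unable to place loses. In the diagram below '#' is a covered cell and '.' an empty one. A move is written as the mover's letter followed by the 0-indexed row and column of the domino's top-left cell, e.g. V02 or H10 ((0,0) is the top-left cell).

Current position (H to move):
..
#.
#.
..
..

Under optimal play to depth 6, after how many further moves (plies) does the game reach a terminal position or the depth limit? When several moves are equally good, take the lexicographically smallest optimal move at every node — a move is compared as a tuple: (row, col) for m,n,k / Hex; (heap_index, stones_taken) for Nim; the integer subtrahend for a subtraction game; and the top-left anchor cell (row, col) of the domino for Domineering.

[../#./#./../..] H move#1: H00:-1/##/#./#./../.., H30:+1/../#./#./##/..*, H40:+1/../#./#./../##
[../#./#./##/..] V move#2: V01:-1/.#/##/#./##/..*, V11:-1/../##/##/##/..
[.#/##/#./##/..] H move#3: H40:+1/.#/##/#./##/##*
[.#/##/#./##/##] end (terminal -1, V#4); searched ../#./#./../.. to 6

PV length from [../#./#./../..]: 3 plies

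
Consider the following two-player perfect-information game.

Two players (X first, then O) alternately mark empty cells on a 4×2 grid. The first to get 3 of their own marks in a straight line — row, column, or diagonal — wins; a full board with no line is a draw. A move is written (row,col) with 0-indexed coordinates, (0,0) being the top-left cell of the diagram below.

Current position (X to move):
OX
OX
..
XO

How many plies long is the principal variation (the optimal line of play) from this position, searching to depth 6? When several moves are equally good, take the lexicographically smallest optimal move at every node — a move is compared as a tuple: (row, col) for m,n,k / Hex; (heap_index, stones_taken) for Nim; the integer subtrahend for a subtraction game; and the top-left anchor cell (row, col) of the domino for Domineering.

ply 1, X at OX/OX/../XO | (2,0)=+0→OX/OX/X./XO; (2,1)=+1→OX/OX/.X/XO*
ply 2: OX/OX/.X/XO is terminal -1 (O); from OX/OX/../XO depth 6

PV length from [OX/OX/../XO]: 1 ply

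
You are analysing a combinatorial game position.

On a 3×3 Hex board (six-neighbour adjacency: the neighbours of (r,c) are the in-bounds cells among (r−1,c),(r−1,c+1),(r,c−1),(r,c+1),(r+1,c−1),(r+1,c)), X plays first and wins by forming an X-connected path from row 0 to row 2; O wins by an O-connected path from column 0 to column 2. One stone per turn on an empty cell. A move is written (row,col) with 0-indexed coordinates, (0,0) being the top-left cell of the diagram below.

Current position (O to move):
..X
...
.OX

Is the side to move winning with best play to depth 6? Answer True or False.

O winning at [..X/.../.OX]: False

p1 O@[..X/.../.OX]: (0,0)[O.X/.../.OX]-1* (0,1)[.OX/.../.OX]-1 (1,0)[..X/O../.OX]-1 (1,1)[..X/.O./.OX]-1 (1,2)[..X/..O/.OX]-1 (2,0)[..X/.../OOX]-1
p2 X@[O.X/.../.OX]: (0,1)[OXX/.../.OX]+1* (1,0)[O.X/X../.OX]+1 (1,1)[O.X/.X./.OX]+1 (1,2)[O.X/..X/.OX]+1 (2,0)[O.X/.../XOX]+1
p3 O@[OXX/.../.OX]: (1,0)[OXX/O../.OX]-1* (1,1)[OXX/.O./.OX]-1 (1,2)[OXX/..O/.OX]-1 (2,0)[OXX/.../OOX]-1
p4 X@[OXX/O../.OX]: (1,1)[OXX/OX./.OX]+1* (1,2)[OXX/O.X/.OX]+1 (2,0)[OXX/O../XOX]+1
p5 O@[OXX/OX./.OX]: (1,2)[OXX/OXO/.OX]-1* (2,0)[OXX/OX./OOX]-1
p6 X@[OXX/OXO/.OX]: (2,0)[OXX/OXO/XOX]+1*
p7 O@[OXX/OXO/XOX] terminal -1; root [..X/.../.OX] d6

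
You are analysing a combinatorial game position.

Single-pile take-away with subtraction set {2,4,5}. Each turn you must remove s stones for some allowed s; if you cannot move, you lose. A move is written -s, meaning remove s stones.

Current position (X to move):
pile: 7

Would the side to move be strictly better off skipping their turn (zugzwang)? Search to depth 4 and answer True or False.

[7] X move#1: -2:-1/5*, -4:-1/3, -5:-1/2
[5] O move#2: -2:-1/3, -4:+1/1*, -5:+1/0
[1] end (terminal -1, X#3); searched 7 to 4
pass branch (O moves first from the same position):
  | [7] O move#1: -2:-1/5*, -4:-1/3, -5:-1/2
  | [5] X move#2: -2:-1/3, -4:+1/1*, -5:+1/0
  | [1] end (terminal -1, O#3); searched 7 to 4
X moving scores -1; X passing scores +1

zugzwang(7, X) = True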